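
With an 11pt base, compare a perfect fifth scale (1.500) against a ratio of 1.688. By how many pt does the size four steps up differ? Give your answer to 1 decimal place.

33.6pt

Perfect fifth: 11.0 × 1.500⁴ = 55.688pt
At 1.688: 11.0 × 1.688⁴ = 89.306pt
Difference: 89.306 − 55.688 = 33.618pt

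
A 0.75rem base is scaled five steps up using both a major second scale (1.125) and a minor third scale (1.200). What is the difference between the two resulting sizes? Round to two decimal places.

0.51rem

Major second: 0.75 × 1.125⁵ = 1.3515rem
Minor third: 0.75 × 1.200⁵ = 1.8662rem
Difference: 1.8662 − 1.3515 = 0.5147rem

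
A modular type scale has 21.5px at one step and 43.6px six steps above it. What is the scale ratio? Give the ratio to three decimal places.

The ratio satisfies 21.5 × r⁶ = 43.6, so r = (43.6 / 21.5)^(1/6).
r = 2.0279^(1/6) ≈ 1.1251

1.125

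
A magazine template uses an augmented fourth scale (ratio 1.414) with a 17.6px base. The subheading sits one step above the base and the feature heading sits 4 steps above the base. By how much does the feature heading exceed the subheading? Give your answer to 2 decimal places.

Step 1: 17.6 × 1.414 = 24.8864px
Step 4: 17.6 × 1.414⁴ = 70.3575px
Difference: 70.3575 − 24.8864 = 45.4711px

45.47px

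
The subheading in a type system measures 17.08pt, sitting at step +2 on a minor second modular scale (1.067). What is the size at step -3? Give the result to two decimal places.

12.35pt

Moving from step +2 to step -3 is 5 steps down, so divide by r⁵.
17.08 ÷ 1.067⁵ = 17.08 ÷ 1.38300 ≈ 12.350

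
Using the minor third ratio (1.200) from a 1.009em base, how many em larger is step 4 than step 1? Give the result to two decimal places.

0.88em

Step 1: 1.009 × 1.200 = 1.2108em
Step 4: 1.009 × 1.200⁴ = 2.0923em
Difference: 2.0923 − 1.2108 = 0.8815em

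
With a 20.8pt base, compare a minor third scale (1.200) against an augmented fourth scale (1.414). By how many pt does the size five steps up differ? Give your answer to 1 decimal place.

65.8pt

Minor third: 20.8 × 1.200⁵ = 51.757pt
Augmented fourth: 20.8 × 1.414⁵ = 117.574pt
Difference: 117.574 − 51.757 = 65.817pt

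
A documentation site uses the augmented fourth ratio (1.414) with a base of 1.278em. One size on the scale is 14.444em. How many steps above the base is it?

7

1.414ⁿ = 14.444 / 1.278 = 11.3020
n = ln(11.3020) / ln(1.414) = 2.4250 / 0.3464 ≈ 7.00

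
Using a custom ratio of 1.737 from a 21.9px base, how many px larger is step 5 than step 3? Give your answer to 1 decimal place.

Step 3: 21.9 × 1.737³ = 114.774px
Step 5: 21.9 × 1.737⁵ = 346.293px
Difference: 346.293 − 114.774 = 231.519px

231.5px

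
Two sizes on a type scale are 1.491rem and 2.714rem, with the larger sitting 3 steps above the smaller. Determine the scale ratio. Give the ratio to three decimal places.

The ratio satisfies 1.491 × r³ = 2.714, so r = (2.714 / 1.491)^(1/3).
r = 1.8203^(1/3) ≈ 1.2210

1.221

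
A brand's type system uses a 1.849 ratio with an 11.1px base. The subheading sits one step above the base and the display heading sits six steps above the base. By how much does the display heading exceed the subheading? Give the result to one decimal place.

423.0px

Step 1: 11.1 × 1.849 = 20.524px
Step 6: 11.1 × 1.849⁶ = 443.552px
Difference: 443.552 − 20.524 = 423.028px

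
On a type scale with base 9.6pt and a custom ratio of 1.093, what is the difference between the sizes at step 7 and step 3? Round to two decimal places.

Step 3: 9.6 × 1.093³ = 12.5352pt
Step 7: 9.6 × 1.093⁷ = 17.8901pt
Difference: 17.8901 − 12.5352 = 5.3549pt

5.35pt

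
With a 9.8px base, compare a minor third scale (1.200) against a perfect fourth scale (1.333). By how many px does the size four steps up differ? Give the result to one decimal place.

10.6px

Minor third: 9.8 × 1.200⁴ = 20.321px
Perfect fourth: 9.8 × 1.333⁴ = 30.942px
Difference: 30.942 − 20.321 = 10.621px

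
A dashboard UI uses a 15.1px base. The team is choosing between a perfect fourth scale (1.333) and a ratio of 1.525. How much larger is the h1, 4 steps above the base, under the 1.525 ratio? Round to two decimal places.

Perfect fourth: 15.1 × 1.333⁴ = 47.6758px
At 1.525: 15.1 × 1.525⁴ = 81.6688px
Difference: 81.6688 − 47.6758 = 33.9930px

33.99px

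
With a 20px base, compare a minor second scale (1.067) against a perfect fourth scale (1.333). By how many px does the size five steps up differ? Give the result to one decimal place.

Minor second: 20.0 × 1.067⁵ = 27.660px
Perfect fourth: 20.0 × 1.333⁵ = 84.175px
Difference: 84.175 − 27.660 = 56.515px

56.5px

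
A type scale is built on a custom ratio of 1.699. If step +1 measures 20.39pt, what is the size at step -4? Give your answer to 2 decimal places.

1.44pt

Moving from step +1 to step -4 is 5 steps down, so divide by r⁵.
20.39 ÷ 1.699⁵ = 20.39 ÷ 14.15686 ≈ 1.440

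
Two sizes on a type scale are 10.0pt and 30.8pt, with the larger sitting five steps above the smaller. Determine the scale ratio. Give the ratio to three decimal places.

The ratio satisfies 10.0 × r⁵ = 30.8, so r = (30.8 / 10.0)^(1/5).
r = 3.0800^(1/5) ≈ 1.2523

1.252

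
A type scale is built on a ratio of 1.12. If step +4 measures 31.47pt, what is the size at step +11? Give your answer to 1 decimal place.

69.6pt

Moving from step +4 to step +11 is 7 steps up, so multiply by r⁷.
31.47 × 1.12⁷ = 31.47 × 2.21068 ≈ 69.570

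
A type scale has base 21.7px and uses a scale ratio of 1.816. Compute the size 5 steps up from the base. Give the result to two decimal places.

428.59px

Every step multiplies by the scale ratio.
21.7 × 1.816⁵ = 21.7 × 19.75055 ≈ 428.59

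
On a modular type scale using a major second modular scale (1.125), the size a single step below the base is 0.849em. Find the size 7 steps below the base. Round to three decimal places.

0.849 ÷ 1.125⁶ = 0.849 ÷ 2.02729 ≈ 0.419

0.419em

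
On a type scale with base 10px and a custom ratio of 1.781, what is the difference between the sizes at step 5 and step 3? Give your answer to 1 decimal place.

122.7px

Step 3: 10.0 × 1.781³ = 56.493px
Step 5: 10.0 × 1.781⁵ = 179.192px
Difference: 179.192 − 56.493 = 122.699px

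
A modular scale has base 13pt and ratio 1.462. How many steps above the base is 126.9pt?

1.462ⁿ = 126.9 / 13 = 9.7615
n = ln(9.7615) / ln(1.462) = 2.2785 / 0.3798 ≈ 6.00

6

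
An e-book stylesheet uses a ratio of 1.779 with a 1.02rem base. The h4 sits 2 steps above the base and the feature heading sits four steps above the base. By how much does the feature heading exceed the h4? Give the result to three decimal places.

6.988rem

Step 2: 1.02 × 1.779² = 3.22814rem
Step 4: 1.02 × 1.779⁴ = 10.21654rem
Difference: 10.21654 − 3.22814 = 6.98840rem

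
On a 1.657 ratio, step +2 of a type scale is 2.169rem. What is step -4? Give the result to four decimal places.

2.169 ÷ 1.657⁶ = 2.169 ÷ 20.69832 ≈ 0.1048

0.1048rem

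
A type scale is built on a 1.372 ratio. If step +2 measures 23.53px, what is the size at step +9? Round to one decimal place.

Moving from step +2 to step +9 is 7 steps up, so multiply by r⁷.
23.53 × 1.372⁷ = 23.53 × 9.15122 ≈ 215.328

215.3px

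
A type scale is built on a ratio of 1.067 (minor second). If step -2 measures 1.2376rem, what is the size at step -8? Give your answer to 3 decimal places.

Moving from step -2 to step -8 is 6 steps down, so divide by r⁶.
1.2376 ÷ 1.067⁶ = 1.2376 ÷ 1.47566 ≈ 0.839

0.839rem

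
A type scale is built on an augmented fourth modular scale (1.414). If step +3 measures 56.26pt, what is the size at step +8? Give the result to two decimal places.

Moving from step +3 to step +8 is 5 steps up, so multiply by r⁵.
56.26 × 1.414⁵ = 56.26 × 5.65258 ≈ 318.014

318.01pt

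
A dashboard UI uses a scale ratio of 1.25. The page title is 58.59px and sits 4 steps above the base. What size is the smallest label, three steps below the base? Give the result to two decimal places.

58.59 ÷ 1.25⁷ = 58.59 ÷ 4.76837 ≈ 12.287

12.29px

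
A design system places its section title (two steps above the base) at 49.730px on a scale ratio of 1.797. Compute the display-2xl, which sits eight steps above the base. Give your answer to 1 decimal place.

49.730 × 1.797⁶ = 49.730 × 33.67352 ≈ 1674.584

1674.6px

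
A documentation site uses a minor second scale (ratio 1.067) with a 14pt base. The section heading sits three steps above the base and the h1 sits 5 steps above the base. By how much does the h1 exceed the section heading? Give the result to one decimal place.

Step 3: 14.0 × 1.067³ = 17.007pt
Step 5: 14.0 × 1.067⁵ = 19.362pt
Difference: 19.362 − 17.007 = 2.355pt

2.4pt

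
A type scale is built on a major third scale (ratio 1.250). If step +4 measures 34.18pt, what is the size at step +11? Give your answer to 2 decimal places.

162.98pt

Moving from step +4 to step +11 is 7 steps up, so multiply by r⁷.
34.18 × 1.250⁷ = 34.18 × 4.76837 ≈ 162.983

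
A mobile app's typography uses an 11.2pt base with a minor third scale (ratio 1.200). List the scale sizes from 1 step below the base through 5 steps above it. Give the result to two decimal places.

9.33pt, 11.20pt, 13.44pt, 16.13pt, 19.35pt, 23.22pt, 27.87pt

Step -1: 11.2 ÷ 1.200 = 9.33
Step 0: 11.2pt
Step 1: 11.2 × 1.200 = 13.44
Step 2: 11.2 × 1.200² = 16.13
Step 3: 11.2 × 1.200³ = 19.35
Step 4: 11.2 × 1.200⁴ = 23.22
Step 5: 11.2 × 1.200⁵ = 27.87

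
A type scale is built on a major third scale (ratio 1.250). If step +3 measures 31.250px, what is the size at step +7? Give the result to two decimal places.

Moving from step +3 to step +7 is 4 steps up, so multiply by r⁴.
31.250 × 1.250⁴ = 31.250 × 2.44141 ≈ 76.294

76.29px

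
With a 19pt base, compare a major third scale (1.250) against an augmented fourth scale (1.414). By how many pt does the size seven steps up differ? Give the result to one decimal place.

Major third: 19.0 × 1.250⁷ = 90.599pt
Augmented fourth: 19.0 × 1.414⁷ = 214.733pt
Difference: 214.733 − 90.599 = 124.134pt

124.1pt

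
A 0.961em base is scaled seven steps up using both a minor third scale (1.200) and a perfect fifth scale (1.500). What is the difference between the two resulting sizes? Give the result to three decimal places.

12.976em

Minor third: 0.961 × 1.200⁷ = 3.44344em
Perfect fifth: 0.961 × 1.500⁷ = 16.41959em
Difference: 16.41959 − 3.44344 = 12.97615em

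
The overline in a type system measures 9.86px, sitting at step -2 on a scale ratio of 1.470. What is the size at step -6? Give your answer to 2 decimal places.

9.86 ÷ 1.470⁴ = 9.86 ÷ 4.66949 ≈ 2.112

2.11px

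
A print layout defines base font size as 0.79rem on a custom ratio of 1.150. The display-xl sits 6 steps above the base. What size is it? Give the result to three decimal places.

1.827rem

A modular type scale is a geometric sequence: sizeₙ = base × rⁿ.
0.79 × 1.150⁶ = 0.79 × 2.31306 ≈ 1.827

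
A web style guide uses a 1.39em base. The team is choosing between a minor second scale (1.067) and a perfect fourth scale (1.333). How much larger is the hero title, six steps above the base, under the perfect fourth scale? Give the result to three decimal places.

5.747em

Minor second: 1.39 × 1.067⁶ = 2.05117em
Perfect fourth: 1.39 × 1.333⁶ = 7.79822em
Difference: 7.79822 − 2.05117 = 5.74705em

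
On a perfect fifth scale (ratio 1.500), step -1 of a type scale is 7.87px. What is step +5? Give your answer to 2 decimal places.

89.64px

7.87 × 1.500⁶ = 7.87 × 11.39062 ≈ 89.644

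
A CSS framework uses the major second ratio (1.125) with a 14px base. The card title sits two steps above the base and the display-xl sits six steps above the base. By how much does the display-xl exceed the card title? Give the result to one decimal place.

10.7px

Step 2: 14.0 × 1.125² = 17.719px
Step 6: 14.0 × 1.125⁶ = 28.382px
Difference: 28.382 − 17.719 = 10.663px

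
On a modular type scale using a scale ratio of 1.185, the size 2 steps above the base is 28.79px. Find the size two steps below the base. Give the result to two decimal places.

14.60px

Moving from step +2 to step -2 is 4 steps down, so divide by r⁴.
28.79 ÷ 1.185⁴ = 28.79 ÷ 1.97185 ≈ 14.601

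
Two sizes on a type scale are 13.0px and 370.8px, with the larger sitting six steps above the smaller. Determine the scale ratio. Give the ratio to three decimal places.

1.748

r⁶ = 370.8 / 13.0, so r = (370.8/13.0)^(1/6).
r = 28.5231^(1/6) ≈ 1.7480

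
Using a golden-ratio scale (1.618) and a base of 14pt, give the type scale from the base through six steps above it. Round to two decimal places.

14.00pt, 22.65pt, 36.65pt, 59.30pt, 95.95pt, 155.25pt, 251.19pt

Step 0: 14pt
Step 1: 14.0 × 1.618 = 22.65
Step 2: 14.0 × 1.618² = 36.65
Step 3: 14.0 × 1.618³ = 59.30
Step 4: 14.0 × 1.618⁴ = 95.95
Step 5: 14.0 × 1.618⁵ = 155.25
Step 6: 14.0 × 1.618⁶ = 251.19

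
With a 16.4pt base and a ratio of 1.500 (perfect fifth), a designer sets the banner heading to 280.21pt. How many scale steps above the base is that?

1.500ⁿ = 280.21 / 16.4 = 17.0860
n = ln(17.0860) / ln(1.500) = 2.8383 / 0.4055 ≈ 7.00

7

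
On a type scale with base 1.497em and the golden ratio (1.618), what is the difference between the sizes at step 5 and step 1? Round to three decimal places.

14.178em

Step 1: 1.497 × 1.618 = 2.42215em
Step 5: 1.497 × 1.618⁵ = 16.60024em
Difference: 16.60024 − 2.42215 = 14.17809em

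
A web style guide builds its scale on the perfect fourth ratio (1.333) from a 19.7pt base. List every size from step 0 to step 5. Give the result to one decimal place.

19.7pt, 26.3pt, 35.0pt, 46.7pt, 62.2pt, 82.9pt

Step 0: 19.7pt
Step 1: 19.7 × 1.333 = 26.3
Step 2: 19.7 × 1.333² = 35.0
Step 3: 19.7 × 1.333³ = 46.7
Step 4: 19.7 × 1.333⁴ = 62.2
Step 5: 19.7 × 1.333⁵ = 82.9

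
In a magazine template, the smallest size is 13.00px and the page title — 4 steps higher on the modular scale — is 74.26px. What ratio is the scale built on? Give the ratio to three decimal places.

The ratio satisfies 13.00 × r⁴ = 74.26, so r = (74.26 / 13.00)^(1/4).
r = 5.7123^(1/4) ≈ 1.5460

1.546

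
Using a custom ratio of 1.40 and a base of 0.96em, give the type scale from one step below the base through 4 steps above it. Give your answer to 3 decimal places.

0.686em, 0.960em, 1.344em, 1.882em, 2.634em, 3.688em

Step -1: 0.96 ÷ 1.40 = 0.686
Step 0: 0.96em
Step 1: 0.96 × 1.40 = 1.344
Step 2: 0.96 × 1.40² = 1.882
Step 3: 0.96 × 1.40³ = 2.634
Step 4: 0.96 × 1.40⁴ = 3.688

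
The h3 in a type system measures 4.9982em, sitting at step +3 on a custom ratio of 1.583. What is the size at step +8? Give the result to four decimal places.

49.6842em

The gap is 8 − (3) = 5 steps, so the factor is 1.583^5.
4.9982 × 1.583⁵ = 4.9982 × 9.94042 ≈ 49.6842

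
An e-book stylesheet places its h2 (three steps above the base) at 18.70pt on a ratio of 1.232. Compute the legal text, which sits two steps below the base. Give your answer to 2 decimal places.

6.59pt

Moving from step +3 to step -2 is 5 steps down, so divide by r⁵.
18.70 ÷ 1.232⁵ = 18.70 ÷ 2.83827 ≈ 6.589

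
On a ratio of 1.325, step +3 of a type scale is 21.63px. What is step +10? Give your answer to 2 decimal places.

155.08px

21.63 × 1.325⁷ = 21.63 × 7.16987 ≈ 155.084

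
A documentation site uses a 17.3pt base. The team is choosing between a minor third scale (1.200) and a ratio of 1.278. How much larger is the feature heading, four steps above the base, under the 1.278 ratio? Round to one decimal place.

Minor third: 17.3 × 1.200⁴ = 35.873pt
At 1.278: 17.3 × 1.278⁴ = 46.150pt
Difference: 46.150 − 35.873 = 10.277pt

10.3pt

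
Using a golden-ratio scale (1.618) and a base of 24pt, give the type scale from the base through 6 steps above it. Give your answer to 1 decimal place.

24.0pt, 38.8pt, 62.8pt, 101.7pt, 164.5pt, 266.1pt, 430.6pt

Step 0: 24pt
Step 1: 24.0 × 1.618 = 38.8
Step 2: 24.0 × 1.618² = 62.8
Step 3: 24.0 × 1.618³ = 101.7
Step 4: 24.0 × 1.618⁴ = 164.5
Step 5: 24.0 × 1.618⁵ = 266.1
Step 6: 24.0 × 1.618⁶ = 430.6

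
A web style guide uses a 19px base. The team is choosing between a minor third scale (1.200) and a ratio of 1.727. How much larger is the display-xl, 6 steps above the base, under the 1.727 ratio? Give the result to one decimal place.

Minor third: 19.0 × 1.200⁶ = 56.734px
At 1.727: 19.0 × 1.727⁶ = 504.089px
Difference: 504.089 − 56.734 = 447.355px

447.4px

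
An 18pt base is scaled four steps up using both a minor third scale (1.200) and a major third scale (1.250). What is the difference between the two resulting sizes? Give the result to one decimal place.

6.6pt

Minor third: 18.0 × 1.200⁴ = 37.325pt
Major third: 18.0 × 1.250⁴ = 43.945pt
Difference: 43.945 − 37.325 = 6.620pt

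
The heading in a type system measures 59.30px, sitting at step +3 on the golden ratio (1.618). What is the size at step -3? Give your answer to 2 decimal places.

3.31px

59.30 ÷ 1.618⁶ = 59.30 ÷ 17.94201 ≈ 3.305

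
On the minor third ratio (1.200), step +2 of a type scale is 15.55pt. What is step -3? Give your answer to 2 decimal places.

Moving from step +2 to step -3 is 5 steps down, so divide by r⁵.
15.55 ÷ 1.200⁵ = 15.55 ÷ 2.48832 ≈ 6.249

6.25pt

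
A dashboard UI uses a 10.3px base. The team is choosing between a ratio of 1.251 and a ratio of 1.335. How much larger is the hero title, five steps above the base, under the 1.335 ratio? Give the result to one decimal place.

12.1px

At 1.251: 10.3 × 1.251⁵ = 31.559px
At 1.335: 10.3 × 1.335⁵ = 43.676px
Difference: 43.676 − 31.559 = 12.117px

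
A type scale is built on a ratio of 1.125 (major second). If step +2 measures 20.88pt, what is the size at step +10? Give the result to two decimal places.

53.57pt

20.88 × 1.125⁸ = 20.88 × 2.56578 ≈ 53.574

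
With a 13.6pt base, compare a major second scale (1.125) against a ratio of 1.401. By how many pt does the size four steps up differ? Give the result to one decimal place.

Major second: 13.6 × 1.125⁴ = 21.785pt
At 1.401: 13.6 × 1.401⁴ = 52.395pt
Difference: 52.395 − 21.785 = 30.610pt

30.6pt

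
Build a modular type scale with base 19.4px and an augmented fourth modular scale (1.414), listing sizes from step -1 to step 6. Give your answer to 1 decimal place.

Step -1: 19.4 ÷ 1.414 = 13.7
Step 0: 19.4px
Step 1: 19.4 × 1.414 = 27.4
Step 2: 19.4 × 1.414² = 38.8
Step 3: 19.4 × 1.414³ = 54.8
Step 4: 19.4 × 1.414⁴ = 77.6
Step 5: 19.4 × 1.414⁵ = 109.7
Step 6: 19.4 × 1.414⁶ = 155.1

13.7px, 19.4px, 27.4px, 38.8px, 54.8px, 77.6px, 109.7px, 155.1px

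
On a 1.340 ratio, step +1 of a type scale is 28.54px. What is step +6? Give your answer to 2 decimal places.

123.30px

28.54 × 1.340⁵ = 28.54 × 4.32040 ≈ 123.304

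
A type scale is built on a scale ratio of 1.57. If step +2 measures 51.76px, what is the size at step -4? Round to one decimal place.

51.76 ÷ 1.57⁶ = 51.76 ÷ 14.97607 ≈ 3.456

3.5px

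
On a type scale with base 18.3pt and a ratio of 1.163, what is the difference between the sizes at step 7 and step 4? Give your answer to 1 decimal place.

Step 4: 18.3 × 1.163⁴ = 33.479pt
Step 7: 18.3 × 1.163⁷ = 52.663pt
Difference: 52.663 − 33.479 = 19.184pt

19.2pt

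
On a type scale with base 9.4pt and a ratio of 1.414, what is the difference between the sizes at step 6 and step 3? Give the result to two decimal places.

48.56pt

Step 3: 9.4 × 1.414³ = 26.5752pt
Step 6: 9.4 × 1.414⁶ = 75.1319pt
Difference: 75.1319 − 26.5752 = 48.5567pt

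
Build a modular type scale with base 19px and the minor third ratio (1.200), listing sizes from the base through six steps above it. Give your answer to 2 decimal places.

Step 0: 19px
Step 1: 19.0 × 1.200 = 22.80
Step 2: 19.0 × 1.200² = 27.36
Step 3: 19.0 × 1.200³ = 32.83
Step 4: 19.0 × 1.200⁴ = 39.40
Step 5: 19.0 × 1.200⁵ = 47.28
Step 6: 19.0 × 1.200⁶ = 56.73

19.00px, 22.80px, 27.36px, 32.83px, 39.40px, 47.28px, 56.73px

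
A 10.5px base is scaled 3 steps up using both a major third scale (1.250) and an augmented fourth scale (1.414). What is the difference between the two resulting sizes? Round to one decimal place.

Major third: 10.5 × 1.250³ = 20.508px
Augmented fourth: 10.5 × 1.414³ = 29.685px
Difference: 29.685 − 20.508 = 9.177px

9.2px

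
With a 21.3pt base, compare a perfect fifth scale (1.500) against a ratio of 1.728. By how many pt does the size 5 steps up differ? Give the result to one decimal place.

Perfect fifth: 21.3 × 1.500⁵ = 161.747pt
At 1.728: 21.3 × 1.728⁵ = 328.170pt
Difference: 328.170 − 161.747 = 166.423pt

166.4pt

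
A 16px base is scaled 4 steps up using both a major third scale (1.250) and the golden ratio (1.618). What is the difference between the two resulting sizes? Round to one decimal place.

70.6px

Major third: 16.0 × 1.250⁴ = 39.062px
Golden ratio: 16.0 × 1.618⁴ = 109.656px
Difference: 109.656 − 39.062 = 70.594px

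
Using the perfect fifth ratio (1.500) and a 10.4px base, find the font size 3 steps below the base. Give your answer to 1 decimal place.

3.1px

10.4 ÷ 1.500³ = 10.4 ÷ 3.37500 ≈ 3.08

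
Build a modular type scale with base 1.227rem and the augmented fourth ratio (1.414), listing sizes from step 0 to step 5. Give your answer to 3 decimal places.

1.227rem, 1.735rem, 2.453rem, 3.469rem, 4.905rem, 6.936rem

Step 0: 1.227rem
Step 1: 1.227 × 1.414 = 1.735
Step 2: 1.227 × 1.414² = 2.453
Step 3: 1.227 × 1.414³ = 3.469
Step 4: 1.227 × 1.414⁴ = 4.905
Step 5: 1.227 × 1.414⁵ = 6.936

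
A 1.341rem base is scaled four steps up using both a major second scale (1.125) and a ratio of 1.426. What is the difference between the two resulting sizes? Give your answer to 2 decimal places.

Major second: 1.341 × 1.125⁴ = 2.1480rem
At 1.426: 1.341 × 1.426⁴ = 5.5451rem
Difference: 5.5451 − 2.1480 = 3.3971rem

3.40rem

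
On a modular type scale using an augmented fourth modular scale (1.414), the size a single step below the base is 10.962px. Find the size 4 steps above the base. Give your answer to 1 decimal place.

10.962 × 1.414⁵ = 10.962 × 5.65258 ≈ 61.964

62.0px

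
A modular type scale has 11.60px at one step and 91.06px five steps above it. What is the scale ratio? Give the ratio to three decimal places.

r⁵ = 91.06 / 11.60, so r = (91.06/11.60)^(1/5).
r = 7.8500^(1/5) ≈ 1.5100

1.510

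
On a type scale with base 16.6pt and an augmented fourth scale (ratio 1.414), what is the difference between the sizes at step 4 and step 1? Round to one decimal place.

Step 1: 16.6 × 1.414 = 23.472pt
Step 4: 16.6 × 1.414⁴ = 66.360pt
Difference: 66.360 − 23.472 = 42.888pt

42.9pt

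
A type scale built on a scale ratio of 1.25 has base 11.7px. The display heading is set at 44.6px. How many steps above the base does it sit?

1.25ⁿ = 44.6 / 11.7 = 3.8120
n = ln(3.8120) / ln(1.25) = 1.3381 / 0.2231 ≈ 6.00

6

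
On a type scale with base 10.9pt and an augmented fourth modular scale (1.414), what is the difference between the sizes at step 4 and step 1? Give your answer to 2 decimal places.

Step 1: 10.9 × 1.414 = 15.4126pt
Step 4: 10.9 × 1.414⁴ = 43.5737pt
Difference: 43.5737 − 15.4126 = 28.1611pt

28.16pt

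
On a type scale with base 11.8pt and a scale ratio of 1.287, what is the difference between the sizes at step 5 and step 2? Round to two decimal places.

22.12pt

Step 2: 11.8 × 1.287² = 19.5452pt
Step 5: 11.8 × 1.287⁵ = 41.6653pt
Difference: 41.6653 − 19.5452 = 22.1201pt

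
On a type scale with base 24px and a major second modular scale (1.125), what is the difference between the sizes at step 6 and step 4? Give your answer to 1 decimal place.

10.2px

Step 4: 24.0 × 1.125⁴ = 38.443px
Step 6: 24.0 × 1.125⁶ = 48.655px
Difference: 48.655 − 38.443 = 10.212px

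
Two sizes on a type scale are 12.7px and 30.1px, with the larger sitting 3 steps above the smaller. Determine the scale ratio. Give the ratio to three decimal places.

1.333

The ratio satisfies 12.7 × r³ = 30.1, so r = (30.1 / 12.7)^(1/3).
r = 2.3701^(1/3) ≈ 1.3333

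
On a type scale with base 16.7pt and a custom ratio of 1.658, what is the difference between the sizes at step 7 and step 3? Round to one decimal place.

499.1pt

Step 3: 16.7 × 1.658³ = 76.115pt
Step 7: 16.7 × 1.658⁷ = 575.186pt
Difference: 575.186 − 76.115 = 499.071pt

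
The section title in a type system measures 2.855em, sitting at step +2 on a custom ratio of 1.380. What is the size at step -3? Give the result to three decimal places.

0.570em

2.855 ÷ 1.380⁵ = 2.855 ÷ 5.00490 ≈ 0.570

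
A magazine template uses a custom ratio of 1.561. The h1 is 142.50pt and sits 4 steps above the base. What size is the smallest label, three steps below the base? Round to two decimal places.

6.31pt

142.50 ÷ 1.561⁷ = 142.50 ÷ 22.58501 ≈ 6.309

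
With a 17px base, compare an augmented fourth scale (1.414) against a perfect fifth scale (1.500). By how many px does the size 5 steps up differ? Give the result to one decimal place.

Augmented fourth: 17.0 × 1.414⁵ = 96.094px
Perfect fifth: 17.0 × 1.500⁵ = 129.094px
Difference: 129.094 − 96.094 = 33.000px

33.0px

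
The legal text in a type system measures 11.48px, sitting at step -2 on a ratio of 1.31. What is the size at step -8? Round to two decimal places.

2.27px

11.48 ÷ 1.31⁶ = 11.48 ÷ 5.05391 ≈ 2.272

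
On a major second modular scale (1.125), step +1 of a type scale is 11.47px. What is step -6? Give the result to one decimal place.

5.0px

11.47 ÷ 1.125⁷ = 11.47 ÷ 2.28070 ≈ 5.029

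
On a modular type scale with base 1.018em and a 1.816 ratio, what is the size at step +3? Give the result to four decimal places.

1.018 × 1.816³ = 1.018 × 5.98891 ≈ 6.0967

6.0967em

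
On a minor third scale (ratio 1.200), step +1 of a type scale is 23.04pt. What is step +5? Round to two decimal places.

23.04 × 1.200⁴ = 23.04 × 2.07360 ≈ 47.776

47.78pt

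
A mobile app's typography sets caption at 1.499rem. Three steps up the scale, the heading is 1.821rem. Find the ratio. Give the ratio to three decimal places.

r³ = 1.821 / 1.499, so r = (1.821/1.499)^(1/3).
r = 1.2148^(1/3) ≈ 1.0670

1.067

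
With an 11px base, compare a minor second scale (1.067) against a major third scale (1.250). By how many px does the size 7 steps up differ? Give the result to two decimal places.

Minor second: 11.0 × 1.067⁷ = 17.3198px
Major third: 11.0 × 1.250⁷ = 52.4521px
Difference: 52.4521 − 17.3198 = 35.1323px

35.13px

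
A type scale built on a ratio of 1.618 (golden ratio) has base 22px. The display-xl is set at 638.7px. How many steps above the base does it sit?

1.618ⁿ = 638.7 / 22 = 29.0318
n = ln(29.0318) / ln(1.618) = 3.3684 / 0.4812 ≈ 7.00

7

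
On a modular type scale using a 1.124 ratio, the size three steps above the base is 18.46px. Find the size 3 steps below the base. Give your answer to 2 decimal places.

9.15px

18.46 ÷ 1.124⁶ = 18.46 ÷ 2.01650 ≈ 9.154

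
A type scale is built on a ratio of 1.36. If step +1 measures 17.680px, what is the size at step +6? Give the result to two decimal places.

82.26px

The gap is 6 − (1) = 5 steps, so the factor is 1.36^5.
17.680 × 1.36⁵ = 17.680 × 4.65259 ≈ 82.258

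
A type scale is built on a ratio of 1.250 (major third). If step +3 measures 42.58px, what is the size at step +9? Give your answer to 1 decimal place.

Moving from step +3 to step +9 is 6 steps up, so multiply by r⁶.
42.58 × 1.250⁶ = 42.58 × 3.81470 ≈ 162.430

162.4px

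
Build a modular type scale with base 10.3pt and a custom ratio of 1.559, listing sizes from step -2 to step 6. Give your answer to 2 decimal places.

Step -2: 10.3 ÷ 1.559² = 4.24
Step -1: 10.3 ÷ 1.559 = 6.61
Step 0: 10.3pt
Step 1: 10.3 × 1.559 = 16.06
Step 2: 10.3 × 1.559² = 25.03
Step 3: 10.3 × 1.559³ = 39.03
Step 4: 10.3 × 1.559⁴ = 60.84
Step 5: 10.3 × 1.559⁵ = 94.86
Step 6: 10.3 × 1.559⁶ = 147.88

4.24pt, 6.61pt, 10.30pt, 16.06pt, 25.03pt, 39.03pt, 60.84pt, 94.86pt, 147.88pt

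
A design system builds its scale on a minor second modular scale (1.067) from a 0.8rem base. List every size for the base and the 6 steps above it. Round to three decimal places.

0.800rem, 0.854rem, 0.911rem, 0.972rem, 1.037rem, 1.106rem, 1.181rem

Step 0: 0.8rem
Step 1: 0.8 × 1.067 = 0.854
Step 2: 0.8 × 1.067² = 0.911
Step 3: 0.8 × 1.067³ = 0.972
Step 4: 0.8 × 1.067⁴ = 1.037
Step 5: 0.8 × 1.067⁵ = 1.106
Step 6: 0.8 × 1.067⁶ = 1.181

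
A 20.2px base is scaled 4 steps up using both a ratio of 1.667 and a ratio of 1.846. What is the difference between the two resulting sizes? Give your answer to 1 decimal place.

78.6px

At 1.667: 20.2 × 1.667⁴ = 155.989px
At 1.846: 20.2 × 1.846⁴ = 234.573px
Difference: 234.573 − 155.989 = 78.584px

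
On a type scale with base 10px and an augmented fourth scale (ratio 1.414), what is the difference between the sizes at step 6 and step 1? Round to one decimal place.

65.8px

Step 1: 10.0 × 1.414 = 14.140px
Step 6: 10.0 × 1.414⁶ = 79.928px
Difference: 79.928 − 14.140 = 65.788px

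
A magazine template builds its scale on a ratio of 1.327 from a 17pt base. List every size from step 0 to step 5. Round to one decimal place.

Step 0: 17pt
Step 1: 17.0 × 1.327 = 22.6
Step 2: 17.0 × 1.327² = 29.9
Step 3: 17.0 × 1.327³ = 39.7
Step 4: 17.0 × 1.327⁴ = 52.7
Step 5: 17.0 × 1.327⁵ = 70.0

17.0pt, 22.6pt, 29.9pt, 39.7pt, 52.7pt, 70.0pt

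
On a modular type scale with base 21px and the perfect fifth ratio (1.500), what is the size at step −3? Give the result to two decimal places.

6.22px

21.0 ÷ 1.500³ = 21.0 ÷ 3.37500 ≈ 6.22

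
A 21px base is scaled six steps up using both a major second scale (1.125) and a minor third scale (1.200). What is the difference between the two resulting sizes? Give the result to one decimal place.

Major second: 21.0 × 1.125⁶ = 42.573px
Minor third: 21.0 × 1.200⁶ = 62.706px
Difference: 62.706 − 42.573 = 20.133px

20.1px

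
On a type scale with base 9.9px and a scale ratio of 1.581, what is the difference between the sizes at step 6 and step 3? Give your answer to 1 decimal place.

115.5px

Step 3: 9.9 × 1.581³ = 39.123px
Step 6: 9.9 × 1.581⁶ = 154.606px
Difference: 154.606 − 39.123 = 115.483px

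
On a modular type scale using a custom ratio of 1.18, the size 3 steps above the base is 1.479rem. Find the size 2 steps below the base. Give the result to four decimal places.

The gap is -2 − (3) = -5 steps, so the factor is 1.18^-5.
1.479 ÷ 1.18⁵ = 1.479 ÷ 2.28776 ≈ 0.6465

0.6465rem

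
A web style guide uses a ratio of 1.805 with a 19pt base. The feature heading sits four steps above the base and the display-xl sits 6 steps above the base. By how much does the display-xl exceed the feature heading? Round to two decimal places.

455.40pt

Step 4: 19.0 × 1.805⁴ = 201.6798pt
Step 6: 19.0 × 1.805⁶ = 657.0779pt
Difference: 657.0779 − 201.6798 = 455.3981pt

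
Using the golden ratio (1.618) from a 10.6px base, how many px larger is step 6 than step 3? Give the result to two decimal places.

145.29px

Step 3: 10.6 × 1.618³ = 44.8995px
Step 6: 10.6 × 1.618⁶ = 190.1853px
Difference: 190.1853 − 44.8995 = 145.2858px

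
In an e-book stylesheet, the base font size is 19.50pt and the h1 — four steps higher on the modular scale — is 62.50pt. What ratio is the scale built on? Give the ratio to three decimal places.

The ratio satisfies 19.50 × r⁴ = 62.50, so r = (62.50 / 19.50)^(1/4).
r = 3.2051^(1/4) ≈ 1.3380

1.338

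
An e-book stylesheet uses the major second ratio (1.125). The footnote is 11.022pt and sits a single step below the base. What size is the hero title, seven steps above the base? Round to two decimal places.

28.28pt

Moving from step -1 to step +7 is 8 steps up, so multiply by r⁸.
11.022 × 1.125⁸ = 11.022 × 2.56578 ≈ 28.280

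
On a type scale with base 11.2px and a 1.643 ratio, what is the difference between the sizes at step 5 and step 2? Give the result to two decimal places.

Step 2: 11.2 × 1.643² = 30.2338px
Step 5: 11.2 × 1.643⁵ = 134.0929px
Difference: 134.0929 − 30.2338 = 103.8591px

103.86px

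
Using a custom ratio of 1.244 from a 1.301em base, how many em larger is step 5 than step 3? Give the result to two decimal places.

1.37em

Step 3: 1.301 × 1.244³ = 2.5046em
Step 5: 1.301 × 1.244⁵ = 3.8760em
Difference: 3.8760 − 2.5046 = 1.3714em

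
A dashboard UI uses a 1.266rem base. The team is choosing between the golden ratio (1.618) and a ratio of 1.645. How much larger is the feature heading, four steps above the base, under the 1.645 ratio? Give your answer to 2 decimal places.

0.59rem

Golden ratio: 1.266 × 1.618⁴ = 8.6766rem
At 1.645: 1.266 × 1.645⁴ = 9.2704rem
Difference: 9.2704 − 8.6766 = 0.5938rem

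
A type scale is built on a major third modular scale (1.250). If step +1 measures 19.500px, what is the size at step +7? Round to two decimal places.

74.39px

The gap is 7 − (1) = 6 steps, so the factor is 1.250^6.
19.500 × 1.250⁶ = 19.500 × 3.81470 ≈ 74.387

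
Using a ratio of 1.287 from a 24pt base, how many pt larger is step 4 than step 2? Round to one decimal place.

Step 2: 24.0 × 1.287² = 39.753pt
Step 4: 24.0 × 1.287⁴ = 65.845pt
Difference: 65.845 − 39.753 = 26.092pt

26.1pt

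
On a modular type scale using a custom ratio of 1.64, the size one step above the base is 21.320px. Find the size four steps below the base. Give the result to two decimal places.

Moving from step +1 to step -4 is 5 steps down, so divide by r⁵.
21.320 ÷ 1.64⁵ = 21.320 ÷ 11.86367 ≈ 1.797

1.80px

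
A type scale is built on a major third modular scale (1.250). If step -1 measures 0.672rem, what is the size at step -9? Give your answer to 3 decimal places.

0.672 ÷ 1.250⁸ = 0.672 ÷ 5.96046 ≈ 0.113

0.113rem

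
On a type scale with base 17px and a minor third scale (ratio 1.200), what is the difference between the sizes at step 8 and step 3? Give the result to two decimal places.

Step 3: 17.0 × 1.200³ = 29.3760px
Step 8: 17.0 × 1.200⁸ = 73.0969px
Difference: 73.0969 − 29.3760 = 43.7209px

43.72px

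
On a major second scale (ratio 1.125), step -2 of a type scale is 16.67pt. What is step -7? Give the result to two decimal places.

9.25pt

16.67 ÷ 1.125⁵ = 16.67 ÷ 1.80203 ≈ 9.251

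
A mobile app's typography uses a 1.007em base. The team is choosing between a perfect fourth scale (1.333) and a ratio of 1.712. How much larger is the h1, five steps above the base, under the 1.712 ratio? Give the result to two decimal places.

10.57em

Perfect fourth: 1.007 × 1.333⁵ = 4.2382em
At 1.712: 1.007 × 1.712⁵ = 14.8098em
Difference: 14.8098 − 4.2382 = 10.5716em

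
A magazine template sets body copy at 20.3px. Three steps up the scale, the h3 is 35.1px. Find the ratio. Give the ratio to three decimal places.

1.200

r³ = 35.1 / 20.3, so r = (35.1/20.3)^(1/3).
r = 1.7291^(1/3) ≈ 1.2002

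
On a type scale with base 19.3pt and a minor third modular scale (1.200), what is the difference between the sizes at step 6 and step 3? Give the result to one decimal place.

24.3pt

Step 3: 19.3 × 1.200³ = 33.350pt
Step 6: 19.3 × 1.200⁶ = 57.629pt
Difference: 57.629 − 33.350 = 24.279pt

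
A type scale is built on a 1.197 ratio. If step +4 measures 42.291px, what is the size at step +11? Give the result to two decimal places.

42.291 × 1.197⁷ = 42.291 × 3.52094 ≈ 148.904

148.90px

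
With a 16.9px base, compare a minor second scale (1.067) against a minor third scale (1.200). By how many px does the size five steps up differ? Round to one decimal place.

Minor second: 16.9 × 1.067⁵ = 23.373px
Minor third: 16.9 × 1.200⁵ = 42.053px
Difference: 42.053 − 23.373 = 18.680px

18.7px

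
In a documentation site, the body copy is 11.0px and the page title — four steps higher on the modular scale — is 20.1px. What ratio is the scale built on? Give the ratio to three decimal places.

The ratio satisfies 11.0 × r⁴ = 20.1, so r = (20.1 / 11.0)^(1/4).
r = 1.8273^(1/4) ≈ 1.1627

1.163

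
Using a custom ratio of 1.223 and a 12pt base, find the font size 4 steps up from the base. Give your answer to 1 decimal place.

12.0 × 1.223⁴ = 12.0 × 2.23721 ≈ 26.85

26.8pt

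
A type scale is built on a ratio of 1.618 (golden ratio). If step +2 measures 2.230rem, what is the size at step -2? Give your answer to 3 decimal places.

2.230 ÷ 1.618⁴ = 2.230 ÷ 6.85353 ≈ 0.325

0.325rem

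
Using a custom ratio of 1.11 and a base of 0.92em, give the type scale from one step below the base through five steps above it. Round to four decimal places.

Step -1: 0.92 ÷ 1.11 = 0.8288
Step 0: 0.92em
Step 1: 0.92 × 1.11 = 1.0212
Step 2: 0.92 × 1.11² = 1.1335
Step 3: 0.92 × 1.11³ = 1.2582
Step 4: 0.92 × 1.11⁴ = 1.3966
Step 5: 0.92 × 1.11⁵ = 1.5503

0.8288em, 0.9200em, 1.0212em, 1.1335em, 1.2582em, 1.3966em, 1.5503em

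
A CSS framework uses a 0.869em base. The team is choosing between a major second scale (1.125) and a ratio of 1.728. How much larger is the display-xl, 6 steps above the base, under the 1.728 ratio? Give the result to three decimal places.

Major second: 0.869 × 1.125⁶ = 1.76171em
At 1.728: 0.869 × 1.728⁶ = 23.13568em
Difference: 23.13568 − 1.76171 = 21.37397em

21.374em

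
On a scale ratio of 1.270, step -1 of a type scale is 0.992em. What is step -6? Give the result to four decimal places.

0.3003em

The gap is -6 − (-1) = -5 steps, so the factor is 1.270^-5.
0.992 ÷ 1.270⁵ = 0.992 ÷ 3.30384 ≈ 0.3003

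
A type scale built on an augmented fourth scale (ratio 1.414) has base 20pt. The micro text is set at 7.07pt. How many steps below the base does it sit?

1.414ⁿ = 20 / 7.07 = 2.8289
n = ln(2.8289) / ln(1.414) = 1.0399 / 0.3464 ≈ 3.00

3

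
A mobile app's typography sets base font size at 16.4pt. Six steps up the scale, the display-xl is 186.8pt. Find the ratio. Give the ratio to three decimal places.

The ratio satisfies 16.4 × r⁶ = 186.8, so r = (186.8 / 16.4)^(1/6).
r = 11.3902^(1/6) ≈ 1.5000

1.500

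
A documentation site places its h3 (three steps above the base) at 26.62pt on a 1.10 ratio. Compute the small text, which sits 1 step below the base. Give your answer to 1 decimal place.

The gap is -1 − (3) = -4 steps, so the factor is 1.10^-4.
26.62 ÷ 1.10⁴ = 26.62 ÷ 1.46410 ≈ 18.182

18.2pt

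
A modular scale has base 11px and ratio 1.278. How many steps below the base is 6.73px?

2

1.278ⁿ = 11 / 6.73 = 1.6345
n = ln(1.6345) / ln(1.278) = 0.4913 / 0.2453 ≈ 2.00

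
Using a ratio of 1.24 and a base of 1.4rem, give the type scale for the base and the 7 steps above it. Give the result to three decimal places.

1.400rem, 1.736rem, 2.153rem, 2.669rem, 3.310rem, 4.104rem, 5.089rem, 6.311rem

Step 0: 1.4rem
Step 1: 1.4 × 1.24 = 1.736
Step 2: 1.4 × 1.24² = 2.153
Step 3: 1.4 × 1.24³ = 2.669
Step 4: 1.4 × 1.24⁴ = 3.310
Step 5: 1.4 × 1.24⁵ = 4.104
Step 6: 1.4 × 1.24⁶ = 5.089
Step 7: 1.4 × 1.24⁷ = 6.311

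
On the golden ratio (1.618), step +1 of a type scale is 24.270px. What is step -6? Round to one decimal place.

0.8px

24.270 ÷ 1.618⁷ = 24.270 ÷ 29.03017 ≈ 0.836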